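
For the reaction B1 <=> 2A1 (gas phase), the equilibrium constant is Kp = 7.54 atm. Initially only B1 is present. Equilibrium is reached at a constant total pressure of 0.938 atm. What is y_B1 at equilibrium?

y_B1 = 0.101

Basis: 1 mol B1 initially; let X = conversion of B1. Extent ξ = X.
At extent ξ: n_B1 = 1 − X; n_A1 = 2X.
n_T = Σnᵢ = 1 + X.
With p_i = (n_i/n_T)P, Kp = p_A1^2 / (p_B1).
Substituting and setting equal to 7.54 atm gives a polynomial in X; the root in (0,1) is X = 0.817.
Then n_B1 = 0.183, n_T = 1.82, so y_B1 = 0.101.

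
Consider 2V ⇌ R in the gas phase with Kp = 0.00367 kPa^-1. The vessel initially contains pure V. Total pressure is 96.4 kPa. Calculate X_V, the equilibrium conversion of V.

Let X = conversion of V (basis 1 mol V); extent of reaction ξ = 0.5X.
Mole table: n_V = 1 − X; n_R = 0.5X.
Total moles n_T = 1 − 0.5X.
With p_i = (n_i/n_T)P, Kp = p_R / (p_V^2).
Setting this equal to 0.00367 kPa^-1 and taking the physical root (0 < X < 1) gives X = 0.357.

X = 0.357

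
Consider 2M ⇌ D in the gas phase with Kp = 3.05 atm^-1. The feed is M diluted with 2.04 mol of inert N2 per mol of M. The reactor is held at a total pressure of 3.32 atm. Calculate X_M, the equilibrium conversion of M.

X = 0.696

Take 1 mol M as basis and let X be its fractional conversion, so ξ = 0.5X.
At extent ξ: n_M = 1 − X; n_D = 0.5X; n_I = 2.04 (inert).
n_T = Σnᵢ = 3.04 − 0.5X.
Mole fractions y_i = n_i/n_T; Kp = p_D / (p_M^2) with p_i = y_i·P.
Setting this equal to 3.05 atm^-1 and taking the physical root (0 < X < 1) gives X = 0.696.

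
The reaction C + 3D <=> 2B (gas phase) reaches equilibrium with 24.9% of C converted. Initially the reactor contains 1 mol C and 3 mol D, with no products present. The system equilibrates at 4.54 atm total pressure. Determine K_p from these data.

Basis: 1 mol C initially; let X = conversion of C. Extent ξ = X.
Species balance: n_C = 1 − X; n_D = 3 − 3X; n_B = 2X.
Summing: n_T = 4 − 2X.
At X = 0.249: n_C = 0.751, n_D = 2.25, n_B = 0.498, n_T = 3.5.
p_i = (n_i/n_T)·P. K_p = p_B^2 / (p_C p_D^3) = 0.0172 atm^-2.

K_p = 0.0172 atm^-2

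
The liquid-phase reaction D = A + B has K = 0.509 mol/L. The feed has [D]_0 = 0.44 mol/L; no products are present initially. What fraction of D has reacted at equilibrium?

X = 0.643

Let X = conversion of D; extent ξ = 0.44·X mol/L.
Concentrations: [D] = 0.44 − 0.44X; [A] = 0.44X; [B] = 0.44X.
K = [A] [B] / ([D]).
Equating to 0.509 mol/L: the physical root is X = 0.643.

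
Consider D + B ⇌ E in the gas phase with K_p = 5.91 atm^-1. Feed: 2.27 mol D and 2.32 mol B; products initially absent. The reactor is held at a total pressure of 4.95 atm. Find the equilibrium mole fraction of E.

y_E = 0.692

Take 2.27 mol D as basis and let X be its fractional conversion, so ξ = 2.27X.
Moles: n_D = 2.27 − 2.27X; n_B = 2.32 − 2.27X; n_E = 2.27X.
Summing: n_T = 4.59 − 2.27X.
y_i = n_i/n_T, p_i = y_i·P. K_p = p_E / (p_D p_B).
Equating to 5.91 atm^-1 and solving on 0 < X < 1: X = 0.827.
Then n_E = 1.88, n_T = 2.71, so y_E = 0.692.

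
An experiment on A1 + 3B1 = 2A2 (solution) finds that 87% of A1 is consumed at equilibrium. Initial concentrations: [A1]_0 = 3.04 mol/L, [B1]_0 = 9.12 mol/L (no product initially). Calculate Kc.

Let X = conversion of A1.
Concentrations: [A1] = 3.04 − 3.04X; [B1] = 9.12 − 9.12X; [A2] = 6.08X.
At X = 0.87: [A1] = 0.395, [B1] = 1.19, [A2] = 5.29.
Kc = [A2]^2 / ([A1] [B1]^3) = 42.5 (mol/L)^-2.

Kc = 42.5 (mol/L)^-2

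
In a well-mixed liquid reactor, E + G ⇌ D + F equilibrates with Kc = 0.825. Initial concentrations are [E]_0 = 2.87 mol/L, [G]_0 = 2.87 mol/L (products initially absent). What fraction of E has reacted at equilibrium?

Let X = conversion of E; extent ξ = 2.87·X mol/L.
Concentrations: [E] = 2.87 − 2.87X; [G] = 2.87 − 2.87X; [D] = 2.87X; [F] = 2.87X.
Kc = [D] [F] / ([E] [G]).
This equals 0.825 at X = 0.476 (the root in 0 < X < 1).

X = 0.476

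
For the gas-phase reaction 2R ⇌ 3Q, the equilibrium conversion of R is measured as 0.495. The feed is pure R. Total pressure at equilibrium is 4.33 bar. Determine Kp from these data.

Take 1 mol R as basis and let X be its fractional conversion, so ξ = 0.5X.
Species balance: n_R = 1 − X; n_Q = 1.5X.
Total moles n_T = 1 + 0.5X.
At X = 0.495: n_R = 0.505, n_Q = 0.742, n_T = 1.25.
p_i = (n_i/n_T)·P. Kp = p_Q^3 / (p_R^2) = 5.57 bar.

Kp = 5.57 bar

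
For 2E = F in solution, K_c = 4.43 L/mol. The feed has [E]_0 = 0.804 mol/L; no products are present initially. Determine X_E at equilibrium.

X = 0.689

Let X = conversion of E; extent ξ = 0.804X/2 mol/L.
Concentrations: [E] = 0.804 − 0.804X; [F] = 0.402X.
K_c = [F] / ([E]^2).
This equals 4.43 at X = 0.689 (the root in 0 < X < 1).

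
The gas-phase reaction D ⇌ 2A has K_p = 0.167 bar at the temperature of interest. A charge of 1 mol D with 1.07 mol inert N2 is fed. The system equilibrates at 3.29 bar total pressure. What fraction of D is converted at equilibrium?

Basis: 1 mol D initially; let X = conversion of D. Extent ξ = X.
Mole table: n_D = 1 − X; n_A = 2X; n_I = 1.07 (inert).
Summing: n_T = 2.07 + X.
Mole fractions y_i = n_i/n_T; K_p = p_A^2 / (p_D) with p_i = y_i·P.
Equating to 0.167 bar and solving on 0 < X < 1: X = 0.154.

X = 0.154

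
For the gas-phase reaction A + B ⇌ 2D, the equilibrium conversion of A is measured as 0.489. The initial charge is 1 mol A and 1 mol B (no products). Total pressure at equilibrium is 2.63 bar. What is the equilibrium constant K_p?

Let X = conversion of A (basis 1 mol A); extent of reaction ξ = X.
At extent ξ: n_A = 1 − X; n_B = 1 − X; n_D = 2X.
Total moles n_T = 2 (Δν = 0, constant).
At X = 0.489: n_A = 0.511, n_B = 0.511, n_D = 0.978, n_T = 2.
p_i = (n_i/n_T)·P. K_p = p_D^2 / (p_A p_B) = 3.66.

K_p = 3.66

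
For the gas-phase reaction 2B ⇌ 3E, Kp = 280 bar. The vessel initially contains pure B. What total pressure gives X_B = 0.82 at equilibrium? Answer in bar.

Take 1 mol B as basis and let X be its fractional conversion, so ξ = 0.5X.
At extent ξ: n_B = 1 − X; n_E = 1.5X.
n_T = Σnᵢ = 1 + 0.5X.
Kp = p_E^3 / (p_B^2) with p_i = (n_i/n_T)·P.
At X = 0.82: the mole-fraction product g(X) = Π y_i^ν_i = 40.73. Since Kp = g(X)·P^{1}, P = (Kp/g)^(1/1) = (280/40.73)^(1/1) = 6.87 bar.

P = 6.87 bar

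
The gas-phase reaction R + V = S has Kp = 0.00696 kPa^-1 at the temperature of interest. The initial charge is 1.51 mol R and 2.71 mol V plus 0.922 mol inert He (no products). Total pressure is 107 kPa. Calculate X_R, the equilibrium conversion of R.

Basis: 1.51 mol R initially; let X = conversion of R. Extent ξ = 1.51X.
Moles: n_R = 1.51 − 1.51X; n_V = 2.71 − 1.51X; n_S = 1.51X; n_I = 0.922 (inert).
Summing: n_T = 5.14 − 1.51X.
With p_i = (n_i/n_T)P, Kp = p_S / (p_R p_V).
Equating to 0.00696 kPa^-1 and solving on 0 < X < 1: X = 0.266.

X = 0.266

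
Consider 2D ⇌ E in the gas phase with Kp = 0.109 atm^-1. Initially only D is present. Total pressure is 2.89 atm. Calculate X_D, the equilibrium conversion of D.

X = 0.335

Take 1 mol D as basis and let X be its fractional conversion, so ξ = 0.5X.
Mole table: n_D = 1 − X; n_E = 0.5X.
Summing: n_T = 1 − 0.5X.
y_i = n_i/n_T, p_i = y_i·P. Kp = p_E / (p_D^2).
Equating to 0.109 atm^-1 and solving on 0 < X < 1: X = 0.335.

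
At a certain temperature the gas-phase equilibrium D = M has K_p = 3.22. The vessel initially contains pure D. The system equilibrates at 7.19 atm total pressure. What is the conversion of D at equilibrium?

Let X = conversion of D (basis 1 mol D); extent of reaction ξ = X.
Species balance: n_D = 1 − X; n_M = X.
Since Δν = 0, n_T = 1 throughout.
With p_i = (n_i/n_T)P, K_p = p_M / (p_D).
Substituting and setting equal to 3.22 gives a polynomial in X; the root in (0,1) is X = 0.763.

X = 0.763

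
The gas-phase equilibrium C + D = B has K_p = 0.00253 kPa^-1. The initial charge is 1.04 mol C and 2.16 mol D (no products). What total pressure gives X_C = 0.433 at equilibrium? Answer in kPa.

Basis: 1.04 mol C initially; let X = conversion of C. Extent ξ = 1.04X.
At extent ξ: n_C = 1.04 − 1.04X; n_D = 2.16 − 1.04X; n_B = 1.04X.
n_T = Σnᵢ = 3.2 − 1.04X.
K_p = p_B / (p_C p_D) with p_i = (n_i/n_T)·P.
At X = 0.433: the mole-fraction product g(X) = Π y_i^ν_i = 1.228. Since K_p = g(X)·P^{-1}, P = (g/K_p)^(1/1) = (1.228/0.00253)^(1/1) = 485 kPa.

P = 485 kPa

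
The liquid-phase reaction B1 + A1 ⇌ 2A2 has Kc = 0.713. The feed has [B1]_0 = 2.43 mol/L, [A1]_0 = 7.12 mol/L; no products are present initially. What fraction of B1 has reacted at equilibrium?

X = 0.478

Let X = conversion of B1; extent ξ = 2.43·X mol/L.
Concentrations: [B1] = 2.43 − 2.43X; [A1] = 7.12 − 2.43X; [A2] = 4.86X.
Kc = [A2]^2 / ([B1] [A1]).
Solving Kc = 0.713 for X ∈ (0,1): X = 0.478.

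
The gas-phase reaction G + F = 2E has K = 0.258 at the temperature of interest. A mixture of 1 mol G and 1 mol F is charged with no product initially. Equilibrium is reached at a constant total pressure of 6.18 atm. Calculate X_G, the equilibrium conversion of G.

X = 0.203

Take 1 mol G as basis and let X be its fractional conversion, so ξ = X.
Moles: n_G = 1 − X; n_F = 1 − X; n_E = 2X.
Since Δν = 0, n_T = 2 throughout.
Mole fractions y_i = n_i/n_T; K = p_E^2 / (p_G p_F) with p_i = y_i·P.
This yields a degree-2 equation in X; solving on (0,1), X = 0.203.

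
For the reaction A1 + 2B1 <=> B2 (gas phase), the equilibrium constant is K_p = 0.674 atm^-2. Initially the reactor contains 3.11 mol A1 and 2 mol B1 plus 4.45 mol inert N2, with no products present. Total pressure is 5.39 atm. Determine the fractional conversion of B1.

Let X = conversion of B1 (basis 2 mol B1); extent of reaction ξ = X.
At extent ξ: n_A1 = 3.11 − X; n_B1 = 2 − 2X; n_B2 = X; n_I = 4.45 (inert).
n_T = Σnᵢ = 9.56 − 2X.
With p_i = (n_i/n_T)P, K_p = p_B2 / (p_A1 p_B1^2).
Equating to 0.674 atm^-2 and solving on 0 < X < 1: X = 0.555.

X = 0.555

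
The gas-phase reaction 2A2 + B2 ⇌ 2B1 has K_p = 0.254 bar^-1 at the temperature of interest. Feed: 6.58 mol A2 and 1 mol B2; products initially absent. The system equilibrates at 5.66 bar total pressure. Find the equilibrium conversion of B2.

X = 0.677

Let X = conversion of B2 (basis 1 mol B2); extent of reaction ξ = X.
At extent ξ: n_A2 = 6.58 − 2X; n_B2 = 1 − X; n_B1 = 2X.
n_T = Σnᵢ = 7.58 − X.
y_i = n_i/n_T, p_i = y_i·P. K_p = p_B1^2 / (p_A2^2 p_B2).
Equating to 0.254 bar^-1 and solving on 0 < X < 1: X = 0.677.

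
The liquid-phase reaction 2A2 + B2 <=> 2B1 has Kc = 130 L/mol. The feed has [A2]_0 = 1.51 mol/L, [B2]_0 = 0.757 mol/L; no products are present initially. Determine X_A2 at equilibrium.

Let X = conversion of A2; extent ξ = 1.51X/2 mol/L.
Concentrations: [A2] = 1.51 − 1.51X; [B2] = 0.757 − 0.755X; [B1] = 1.51X.
Kc = [B1]^2 / ([A2]^2 [B2]).
Solving Kc = 130 for X ∈ (0,1): X = 0.812.

X = 0.812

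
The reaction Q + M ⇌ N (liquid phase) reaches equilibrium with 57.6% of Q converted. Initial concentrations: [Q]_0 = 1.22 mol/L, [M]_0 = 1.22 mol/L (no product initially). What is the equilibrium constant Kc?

Let X = conversion of Q.
Concentrations: [Q] = 1.22 − 1.22X; [M] = 1.22 − 1.22X; [N] = 1.22X.
At X = 0.576: [Q] = 0.517, [M] = 0.517, [N] = 0.703.
Kc = [N] / ([Q] [M]) = 2.63 L/mol.

Kc = 2.63 L/mol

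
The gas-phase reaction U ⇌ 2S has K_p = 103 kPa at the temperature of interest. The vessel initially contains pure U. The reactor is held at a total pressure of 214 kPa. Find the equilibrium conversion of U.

X = 0.328

Take 1 mol U as basis and let X be its fractional conversion, so ξ = X.
At extent ξ: n_U = 1 − X; n_S = 2X.
Total moles n_T = 1 + X.
y_i = n_i/n_T, p_i = y_i·P. K_p = p_S^2 / (p_U).
This yields a degree-2 equation in X; solving on (0,1), X = 0.328.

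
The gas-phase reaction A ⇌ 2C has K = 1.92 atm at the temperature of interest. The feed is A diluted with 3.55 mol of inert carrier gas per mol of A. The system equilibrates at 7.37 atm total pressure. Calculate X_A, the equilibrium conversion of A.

X = 0.430

Take 1 mol A as basis and let X be its fractional conversion, so ξ = X.
Mole table: n_A = 1 − X; n_C = 2X; n_I = 3.55 (inert).
Total moles n_T = 4.55 + X.
With p_i = (n_i/n_T)P, K = p_C^2 / (p_A).
Setting this equal to 1.92 atm and taking the physical root (0 < X < 1) gives X = 0.430.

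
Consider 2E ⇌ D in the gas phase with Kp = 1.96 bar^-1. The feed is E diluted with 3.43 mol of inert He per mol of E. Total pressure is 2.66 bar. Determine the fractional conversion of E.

X = 0.537

Take 1 mol E as basis and let X be its fractional conversion, so ξ = 0.5X.
Mole table: n_E = 1 − X; n_D = 0.5X; n_I = 3.43 (inert).
n_T = Σnᵢ = 4.43 − 0.5X.
y_i = n_i/n_T, p_i = y_i·P. Kp = p_D / (p_E^2).
Equating to 1.96 bar^-1 and solving on 0 < X < 1: X = 0.537.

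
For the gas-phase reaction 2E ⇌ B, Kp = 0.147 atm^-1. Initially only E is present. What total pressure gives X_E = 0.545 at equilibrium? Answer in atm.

P = 6.51 atm

Let X = conversion of E (basis 1 mol E); extent of reaction ξ = 0.5X.
At extent ξ: n_E = 1 − X; n_B = 0.5X.
Total moles n_T = 1 − 0.5X.
Kp = p_B / (p_E^2) with p_i = (n_i/n_T)·P.
At X = 0.545: the mole-fraction product g(X) = Π y_i^ν_i = 0.9576. Since Kp = g(X)·P^{-1}, P = (g/Kp)^(1/1) = (0.9576/0.147)^(1/1) = 6.51 atm.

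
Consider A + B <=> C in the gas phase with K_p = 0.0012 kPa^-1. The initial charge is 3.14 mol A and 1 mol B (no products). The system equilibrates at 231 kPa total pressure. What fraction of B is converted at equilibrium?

Basis: 1 mol B initially; let X = conversion of B. Extent ξ = X.
Mole table: n_A = 3.14 − X; n_B = 1 − X; n_C = X.
Total moles n_T = 4.14 − X.
Mole fractions y_i = n_i/n_T; K_p = p_C / (p_A p_B) with p_i = y_i·P.
This yields a degree-2 equation in X; solving on (0,1), X = 0.172.

X = 0.172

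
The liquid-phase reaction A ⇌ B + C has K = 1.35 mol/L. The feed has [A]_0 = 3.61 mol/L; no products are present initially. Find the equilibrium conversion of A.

Let X = conversion of A; extent ξ = 3.61·X mol/L.
Concentrations: [A] = 3.61 − 3.61X; [B] = 3.61X; [C] = 3.61X.
K = [B] [C] / ([A]).
Equating to 1.35 mol/L: the physical root is X = 0.452.

X = 0.452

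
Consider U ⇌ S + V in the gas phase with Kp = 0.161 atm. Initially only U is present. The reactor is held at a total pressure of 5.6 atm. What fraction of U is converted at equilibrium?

X = 0.167

Take 1 mol U as basis and let X be its fractional conversion, so ξ = X.
At extent ξ: n_U = 1 − X; n_S = X; n_V = X.
Summing: n_T = 1 + X.
y_i = n_i/n_T, p_i = y_i·P. Kp = p_S p_V / (p_U).
Equating to 0.161 atm and solving on 0 < X < 1: X = 0.167.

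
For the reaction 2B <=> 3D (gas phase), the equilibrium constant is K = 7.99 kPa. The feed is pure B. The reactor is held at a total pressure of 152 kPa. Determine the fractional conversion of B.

Let X = conversion of B (basis 1 mol B); extent of reaction ξ = 0.5X.
Mole table: n_B = 1 − X; n_D = 1.5X.
Total moles n_T = 1 + 0.5X.
Mole fractions y_i = n_i/n_T; K = p_D^3 / (p_B^2) with p_i = y_i·P.
Equating to 7.99 kPa and solving on 0 < X < 1: X = 0.219.

X = 0.219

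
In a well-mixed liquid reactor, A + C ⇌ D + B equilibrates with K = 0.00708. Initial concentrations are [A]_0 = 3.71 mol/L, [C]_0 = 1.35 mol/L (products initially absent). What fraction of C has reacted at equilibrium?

Let X = conversion of C; extent ξ = 1.35·X mol/L.
Concentrations: [A] = 3.71 − 1.35X; [C] = 1.35 − 1.35X; [D] = 1.35X; [B] = 1.35X.
K = [D] [B] / ([A] [C]).
Solving K = 0.00708 for X ∈ (0,1): X = 0.127.

X = 0.127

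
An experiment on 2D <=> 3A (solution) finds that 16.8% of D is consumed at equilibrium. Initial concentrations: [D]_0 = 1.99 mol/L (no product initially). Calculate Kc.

Let X = conversion of D.
Concentrations: [D] = 1.99 − 1.99X; [A] = 2.98X.
At X = 0.168: [D] = 1.66, [A] = 0.501.
Kc = [A]^3 / ([D]^2) = 0.046 mol/L.

Kc = 0.046 mol/L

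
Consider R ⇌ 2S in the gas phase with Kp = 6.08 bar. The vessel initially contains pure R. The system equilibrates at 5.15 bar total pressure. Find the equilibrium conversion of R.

X = 0.477

Let X = conversion of R (basis 1 mol R); extent of reaction ξ = X.
Species balance: n_R = 1 − X; n_S = 2X.
Total moles n_T = 1 + X.
y_i = n_i/n_T, p_i = y_i·P. Kp = p_S^2 / (p_R).
Equating to 6.08 bar and solving on 0 < X < 1: X = 0.477.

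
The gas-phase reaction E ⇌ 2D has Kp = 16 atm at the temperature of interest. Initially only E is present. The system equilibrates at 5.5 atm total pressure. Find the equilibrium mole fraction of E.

Basis: 1 mol E initially; let X = conversion of E. Extent ξ = X.
Mole table: n_E = 1 − X; n_D = 2X.
Summing: n_T = 1 + X.
Mole fractions y_i = n_i/n_T; Kp = p_D^2 / (p_E) with p_i = y_i·P.
Setting this equal to 16 atm and taking the physical root (0 < X < 1) gives X = 0.649.
Then n_E = 0.351, n_T = 1.65, so y_E = 0.213.

y_E = 0.213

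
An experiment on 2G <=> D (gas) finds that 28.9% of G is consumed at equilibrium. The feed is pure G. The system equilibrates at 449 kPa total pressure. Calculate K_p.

Take 1 mol G as basis and let X be its fractional conversion, so ξ = 0.5X.
Mole table: n_G = 1 − X; n_D = 0.5X.
Total moles n_T = 1 − 0.5X.
At X = 0.289: n_G = 0.711, n_D = 0.144, n_T = 0.856.
p_i = (n_i/n_T)·P. K_p = p_D / (p_G^2) = 0.000545 kPa^-1.

K_p = 0.000545 kPa^-1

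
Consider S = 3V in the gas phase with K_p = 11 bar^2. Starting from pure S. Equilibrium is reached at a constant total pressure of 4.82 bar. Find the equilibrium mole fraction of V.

Let X = conversion of S (basis 1 mol S); extent of reaction ξ = X.
At extent ξ: n_S = 1 − X; n_V = 3X.
Summing: n_T = 1 + 2X.
With p_i = (n_i/n_T)P, K_p = p_V^3 / (p_S).
This yields a degree-3 equation in X; solving on (0,1), X = 0.317.
Then n_V = 0.952, n_T = 1.63, so y_V = 0.583.

y_V = 0.583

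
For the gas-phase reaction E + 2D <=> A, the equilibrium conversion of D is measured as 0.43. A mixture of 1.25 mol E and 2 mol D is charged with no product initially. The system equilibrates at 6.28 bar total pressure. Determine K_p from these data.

K_p = 0.0584 bar^-2

Take 2 mol D as basis and let X be its fractional conversion, so ξ = X.
Mole table: n_E = 1.25 − X; n_D = 2 − 2X; n_A = X.
n_T = Σnᵢ = 3.25 − 2X.
At X = 0.43: n_E = 0.82, n_D = 1.14, n_A = 0.43, n_T = 2.39.
p_i = (n_i/n_T)·P. K_p = p_A / (p_E p_D^2) = 0.0584 bar^-2.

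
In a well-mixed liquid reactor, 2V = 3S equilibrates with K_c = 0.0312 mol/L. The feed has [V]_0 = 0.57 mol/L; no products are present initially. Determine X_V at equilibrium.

X = 0.215

Let X = conversion of V; extent ξ = 0.57X/2 mol/L.
Concentrations: [V] = 0.57 − 0.57X; [S] = 0.855X.
K_c = [S]^3 / ([V]^2).
This equals 0.0312 at X = 0.215 (the root in 0 < X < 1).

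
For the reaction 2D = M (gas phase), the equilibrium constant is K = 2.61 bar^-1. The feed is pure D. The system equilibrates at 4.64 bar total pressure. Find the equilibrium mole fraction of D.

y_D = 0.249

Basis: 1 mol D initially; let X = conversion of D. Extent ξ = 0.5X.
At extent ξ: n_D = 1 − X; n_M = 0.5X.
Summing: n_T = 1 − 0.5X.
y_i = n_i/n_T, p_i = y_i·P. K = p_M / (p_D^2).
Substituting and setting equal to 2.61 bar^-1 gives a polynomial in X; the root in (0,1) is X = 0.858.
Then n_D = 0.142, n_T = 0.571, so y_D = 0.249.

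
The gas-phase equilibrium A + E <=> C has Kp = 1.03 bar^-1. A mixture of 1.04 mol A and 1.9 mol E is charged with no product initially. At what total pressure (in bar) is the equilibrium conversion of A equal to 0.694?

P = 4.15 bar

Take 1.04 mol A as basis and let X be its fractional conversion, so ξ = 1.04X.
At extent ξ: n_A = 1.04 − 1.04X; n_E = 1.9 − 1.04X; n_C = 1.04X.
n_T = Σnᵢ = 2.94 − 1.04X.
Kp = p_C / (p_A p_E) with p_i = (n_i/n_T)·P.
At X = 0.694: the mole-fraction product g(X) = Π y_i^ν_i = 4.27. Since Kp = g(X)·P^{-1}, P = (g/Kp)^(1/1) = (4.27/1.03)^(1/1) = 4.15 bar.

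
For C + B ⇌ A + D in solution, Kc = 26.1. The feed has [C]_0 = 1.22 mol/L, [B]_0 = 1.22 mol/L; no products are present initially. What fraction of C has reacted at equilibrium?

X = 0.836

Let X = conversion of C; extent ξ = 1.22·X mol/L.
Concentrations: [C] = 1.22 − 1.22X; [B] = 1.22 − 1.22X; [A] = 1.22X; [D] = 1.22X.
Kc = [A] [D] / ([C] [B]).
Solving Kc = 26.1 for X ∈ (0,1): X = 0.836.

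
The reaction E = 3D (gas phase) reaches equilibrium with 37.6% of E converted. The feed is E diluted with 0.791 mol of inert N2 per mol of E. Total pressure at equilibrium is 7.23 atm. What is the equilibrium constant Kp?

Let X = conversion of E (basis 1 mol E); extent of reaction ξ = X.
Moles: n_E = 1 − X; n_D = 3X; n_I = 0.791 (inert).
Summing: n_T = 1.79 + 2X.
At X = 0.376: n_E = 0.624, n_D = 1.13, n_T = 2.54.
p_i = (n_i/n_T)·P. Kp = p_D^3 / (p_E) = 18.6 atm^2.

Kp = 18.6 atm^2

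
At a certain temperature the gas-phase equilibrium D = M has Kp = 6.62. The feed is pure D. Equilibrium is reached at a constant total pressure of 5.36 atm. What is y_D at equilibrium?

Take 1 mol D as basis and let X be its fractional conversion, so ξ = X.
At extent ξ: n_D = 1 − X; n_M = X.
Total moles n_T = 1 (Δν = 0, constant).
y_i = n_i/n_T, p_i = y_i·P. Kp = p_M / (p_D).
This yields a degree-1 equation in X; solving on (0,1), X = 0.869.
Then n_D = 0.131, n_T = 1, so y_D = 0.131.

y_D = 0.131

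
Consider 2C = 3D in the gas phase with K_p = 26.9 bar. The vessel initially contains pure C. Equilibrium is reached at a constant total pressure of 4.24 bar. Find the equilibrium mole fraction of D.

Basis: 1 mol C initially; let X = conversion of C. Extent ξ = 0.5X.
Mole table: n_C = 1 − X; n_D = 1.5X.
Summing: n_T = 1 + 0.5X.
y_i = n_i/n_T, p_i = y_i·P. K_p = p_D^3 / (p_C^2).
This yields a degree-3 equation in X; solving on (0,1), X = 0.661.
Then n_D = 0.991, n_T = 1.33, so y_D = 0.745.

y_D = 0.745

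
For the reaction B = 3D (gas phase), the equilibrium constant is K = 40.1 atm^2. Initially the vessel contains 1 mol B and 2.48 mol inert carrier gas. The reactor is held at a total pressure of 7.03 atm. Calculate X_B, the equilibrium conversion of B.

Basis: 1 mol B initially; let X = conversion of B. Extent ξ = X.
At extent ξ: n_B = 1 − X; n_D = 3X; n_I = 2.48 (inert).
Total moles n_T = 3.48 + 2X.
With p_i = (n_i/n_T)P, K = p_D^3 / (p_B).
Substituting and setting equal to 40.1 atm^2 gives a polynomial in X; the root in (0,1) is X = 0.630.

X = 0.630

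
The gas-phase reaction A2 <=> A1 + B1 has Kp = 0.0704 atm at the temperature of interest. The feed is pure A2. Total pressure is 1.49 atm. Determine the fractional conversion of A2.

Take 1 mol A2 as basis and let X be its fractional conversion, so ξ = X.
Species balance: n_A2 = 1 − X; n_A1 = X; n_B1 = X.
Total moles n_T = 1 + X.
With p_i = (n_i/n_T)P, Kp = p_A1 p_B1 / (p_A2).
Setting this equal to 0.0704 atm and taking the physical root (0 < X < 1) gives X = 0.212.

X = 0.212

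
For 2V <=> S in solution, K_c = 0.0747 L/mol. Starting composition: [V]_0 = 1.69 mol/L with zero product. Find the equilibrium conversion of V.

X = 0.173

Let X = conversion of V; extent ξ = 1.69X/2 mol/L.
Concentrations: [V] = 1.69 − 1.69X; [S] = 0.845X.
K_c = [S] / ([V]^2).
Setting equal to 0.0747 and solving for X on (0,1) gives X = 0.173.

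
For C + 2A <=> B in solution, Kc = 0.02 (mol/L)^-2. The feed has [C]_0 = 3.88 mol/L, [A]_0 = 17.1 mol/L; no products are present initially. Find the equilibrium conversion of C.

Let X = conversion of C; extent ξ = 3.88·X mol/L.
Concentrations: [C] = 3.88 − 3.88X; [A] = 17.1 − 7.76X; [B] = 3.88X.
Kc = [B] / ([C] [A]^2).
Equating to 0.02 (mol/L)^-2: the physical root is X = 0.725.

X = 0.725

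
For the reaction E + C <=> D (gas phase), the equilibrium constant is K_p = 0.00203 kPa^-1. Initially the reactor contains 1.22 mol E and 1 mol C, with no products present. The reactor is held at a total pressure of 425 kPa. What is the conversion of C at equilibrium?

Let X = conversion of C (basis 1 mol C); extent of reaction ξ = X.
At extent ξ: n_E = 1.22 − X; n_C = 1 − X; n_D = X.
Summing: n_T = 2.22 − X.
Mole fractions y_i = n_i/n_T; K_p = p_D / (p_E p_C) with p_i = y_i·P.
Equating to 0.00203 kPa^-1 and solving on 0 < X < 1: X = 0.293.

X = 0.293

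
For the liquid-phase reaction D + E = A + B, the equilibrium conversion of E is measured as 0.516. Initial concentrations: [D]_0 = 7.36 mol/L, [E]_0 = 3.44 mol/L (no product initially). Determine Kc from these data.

Kc = 0.339

Let X = conversion of E.
Concentrations: [D] = 7.36 − 3.44X; [E] = 3.44 − 3.44X; [A] = 3.44X; [B] = 3.44X.
At X = 0.516: [D] = 5.58, [E] = 1.66, [A] = 1.78, [B] = 1.78.
Kc = [A] [B] / ([D] [E]) = 0.339.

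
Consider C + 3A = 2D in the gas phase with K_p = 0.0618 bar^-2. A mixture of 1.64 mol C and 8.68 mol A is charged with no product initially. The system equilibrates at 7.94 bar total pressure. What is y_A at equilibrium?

y_A = 0.661

Let X = conversion of C (basis 1.64 mol C); extent of reaction ξ = 1.64X.
Moles: n_C = 1.64 − 1.64X; n_A = 8.68 − 4.92X; n_D = 3.28X.
Total moles n_T = 10.3 − 3.28X.
y_i = n_i/n_T, p_i = y_i·P. K_p = p_D^2 / (p_C p_A^3).
This yields a degree-4 equation in X; solving on (0,1), X = 0.674.
Then n_A = 5.36, n_T = 8.11, so y_A = 0.661.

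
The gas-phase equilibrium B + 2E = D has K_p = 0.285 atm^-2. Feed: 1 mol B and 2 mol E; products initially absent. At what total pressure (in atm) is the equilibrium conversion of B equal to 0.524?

Let X = conversion of B (basis 1 mol B); extent of reaction ξ = X.
At extent ξ: n_B = 1 − X; n_E = 2 − 2X; n_D = X.
Summing: n_T = 3 − 2X.
K_p = p_D / (p_B p_E^2) with p_i = (n_i/n_T)·P.
At X = 0.524: the mole-fraction product g(X) = Π y_i^ν_i = 4.628. Since K_p = g(X)·P^{-2}, P = (g/K_p)^(1/2) = (4.628/0.285)^(1/2) = 4.03 atm.

P = 4.03 atm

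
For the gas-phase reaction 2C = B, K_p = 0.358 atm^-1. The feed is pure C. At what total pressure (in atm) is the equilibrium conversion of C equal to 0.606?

P = 3.8 atm

Basis: 1 mol C initially; let X = conversion of C. Extent ξ = 0.5X.
Moles: n_C = 1 − X; n_B = 0.5X.
n_T = Σnᵢ = 1 − 0.5X.
K_p = p_B / (p_C^2) with p_i = (n_i/n_T)·P.
At X = 0.606: the mole-fraction product g(X) = Π y_i^ν_i = 1.36. Since K_p = g(X)·P^{-1}, P = (g/K_p)^(1/1) = (1.36/0.358)^(1/1) = 3.8 atm.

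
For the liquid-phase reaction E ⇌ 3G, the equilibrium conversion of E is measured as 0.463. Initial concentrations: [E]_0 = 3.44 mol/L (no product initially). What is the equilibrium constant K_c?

Let X = conversion of E.
Concentrations: [E] = 3.44 − 3.44X; [G] = 10.3X.
At X = 0.463: [E] = 1.85, [G] = 4.78.
K_c = [G]^3 / ([E]) = 59.1 (mol/L)^2.

K_c = 59.1 (mol/L)^2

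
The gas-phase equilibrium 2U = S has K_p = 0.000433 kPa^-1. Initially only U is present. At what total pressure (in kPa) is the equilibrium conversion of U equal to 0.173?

Basis: 1 mol U initially; let X = conversion of U. Extent ξ = 0.5X.
Species balance: n_U = 1 − X; n_S = 0.5X.
n_T = Σnᵢ = 1 − 0.5X.
K_p = p_S / (p_U^2) with p_i = (n_i/n_T)·P.
At X = 0.173: the mole-fraction product g(X) = Π y_i^ν_i = 0.1155. Since K_p = g(X)·P^{-1}, P = (g/K_p)^(1/1) = (0.1155/0.000433)^(1/1) = 267 kPa.

P = 267 kPa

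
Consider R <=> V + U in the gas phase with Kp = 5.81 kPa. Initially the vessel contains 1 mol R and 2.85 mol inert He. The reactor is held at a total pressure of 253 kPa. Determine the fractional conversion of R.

Let X = conversion of R (basis 1 mol R); extent of reaction ξ = X.
Species balance: n_R = 1 − X; n_V = X; n_U = X; n_I = 2.85 (inert).
Total moles n_T = 3.85 + X.
y_i = n_i/n_T, p_i = y_i·P. Kp = p_V p_U / (p_R).
Substituting and setting equal to 5.81 kPa gives a polynomial in X; the root in (0,1) is X = 0.264.

X = 0.264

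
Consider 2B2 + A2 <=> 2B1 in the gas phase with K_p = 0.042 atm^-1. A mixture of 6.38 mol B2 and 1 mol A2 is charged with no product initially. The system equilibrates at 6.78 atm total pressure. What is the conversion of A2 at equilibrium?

X = 0.424

Let X = conversion of A2 (basis 1 mol A2); extent of reaction ξ = X.
Species balance: n_B2 = 6.38 − 2X; n_A2 = 1 − X; n_B1 = 2X.
Summing: n_T = 7.38 − X.
Mole fractions y_i = n_i/n_T; K_p = p_B1^2 / (p_B2^2 p_A2) with p_i = y_i·P.
Equating to 0.042 atm^-1 and solving on 0 < X < 1: X = 0.424.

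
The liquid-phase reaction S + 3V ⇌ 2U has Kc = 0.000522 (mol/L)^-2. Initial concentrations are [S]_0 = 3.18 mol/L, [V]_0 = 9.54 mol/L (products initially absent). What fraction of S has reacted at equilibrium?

X = 0.140

Let X = conversion of S; extent ξ = 3.18·X mol/L.
Concentrations: [S] = 3.18 − 3.18X; [V] = 9.54 − 9.54X; [U] = 6.36X.
Kc = [U]^2 / ([S] [V]^3).
Setting equal to 0.000522 and solving for X on (0,1) gives X = 0.140.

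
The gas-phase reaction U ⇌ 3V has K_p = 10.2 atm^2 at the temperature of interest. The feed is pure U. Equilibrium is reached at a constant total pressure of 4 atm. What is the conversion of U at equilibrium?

X = 0.354

Take 1 mol U as basis and let X be its fractional conversion, so ξ = X.
At extent ξ: n_U = 1 − X; n_V = 3X.
Summing: n_T = 1 + 2X.
With p_i = (n_i/n_T)P, K_p = p_V^3 / (p_U).
Setting this equal to 10.2 atm^2 and taking the physical root (0 < X < 1) gives X = 0.354.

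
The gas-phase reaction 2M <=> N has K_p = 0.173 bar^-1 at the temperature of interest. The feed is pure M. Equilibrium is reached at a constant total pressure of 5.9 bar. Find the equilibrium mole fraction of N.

y_N = 0.385

Basis: 1 mol M initially; let X = conversion of M. Extent ξ = 0.5X.
Mole table: n_M = 1 − X; n_N = 0.5X.
Total moles n_T = 1 − 0.5X.
Mole fractions y_i = n_i/n_T; K_p = p_N / (p_M^2) with p_i = y_i·P.
Equating to 0.173 bar^-1 and solving on 0 < X < 1: X = 0.556.
Then n_N = 0.278, n_T = 0.722, so y_N = 0.385.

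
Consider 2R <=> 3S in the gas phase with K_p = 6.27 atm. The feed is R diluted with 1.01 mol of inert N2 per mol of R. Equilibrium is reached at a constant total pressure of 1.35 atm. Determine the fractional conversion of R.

X = 0.685

Basis: 1 mol R initially; let X = conversion of R. Extent ξ = 0.5X.
Moles: n_R = 1 − X; n_S = 1.5X; n_I = 1.01 (inert).
Summing: n_T = 2.01 + 0.5X.
With p_i = (n_i/n_T)P, K_p = p_S^3 / (p_R^2).
Substituting and setting equal to 6.27 atm gives a polynomial in X; the root in (0,1) is X = 0.685.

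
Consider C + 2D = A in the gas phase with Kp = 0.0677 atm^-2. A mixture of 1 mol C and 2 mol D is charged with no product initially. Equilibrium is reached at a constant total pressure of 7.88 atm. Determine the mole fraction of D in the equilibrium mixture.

y_D = 0.496

Take 1 mol C as basis and let X be its fractional conversion, so ξ = X.
At extent ξ: n_C = 1 − X; n_D = 2 − 2X; n_A = X.
Summing: n_T = 3 − 2X.
y_i = n_i/n_T, p_i = y_i·P. Kp = p_A / (p_C p_D^2).
Substituting and setting equal to 0.0677 atm^-2 gives a polynomial in X; the root in (0,1) is X = 0.508.
Then n_D = 0.984, n_T = 1.98, so y_D = 0.496.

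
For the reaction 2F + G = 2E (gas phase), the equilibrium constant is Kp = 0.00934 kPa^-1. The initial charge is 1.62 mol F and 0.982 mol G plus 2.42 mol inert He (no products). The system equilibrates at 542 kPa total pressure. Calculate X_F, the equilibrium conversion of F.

X = 0.450

Take 1.62 mol F as basis and let X be its fractional conversion, so ξ = 0.81X.
Species balance: n_F = 1.62 − 1.62X; n_G = 0.982 − 0.81X; n_E = 1.62X; n_I = 2.42 (inert).
n_T = Σnᵢ = 5.02 − 0.81X.
Mole fractions y_i = n_i/n_T; Kp = p_E^2 / (p_F^2 p_G) with p_i = y_i·P.
This yields a degree-3 equation in X; solving on (0,1), X = 0.450.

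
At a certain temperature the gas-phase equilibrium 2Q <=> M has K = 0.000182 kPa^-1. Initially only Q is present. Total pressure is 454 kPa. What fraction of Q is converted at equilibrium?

X = 0.133

Basis: 1 mol Q initially; let X = conversion of Q. Extent ξ = 0.5X.
Species balance: n_Q = 1 − X; n_M = 0.5X.
n_T = Σnᵢ = 1 − 0.5X.
Mole fractions y_i = n_i/n_T; K = p_M / (p_Q^2) with p_i = y_i·P.
Equating to 0.000182 kPa^-1 and solving on 0 < X < 1: X = 0.133.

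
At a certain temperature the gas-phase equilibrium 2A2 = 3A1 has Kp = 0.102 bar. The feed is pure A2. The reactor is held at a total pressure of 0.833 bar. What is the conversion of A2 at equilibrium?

Basis: 1 mol A2 initially; let X = conversion of A2. Extent ξ = 0.5X.
Species balance: n_A2 = 1 − X; n_A1 = 1.5X.
Total moles n_T = 1 + 0.5X.
Mole fractions y_i = n_i/n_T; Kp = p_A1^3 / (p_A2^2) with p_i = y_i·P.
This yields a degree-3 equation in X; solving on (0,1), X = 0.278.

X = 0.278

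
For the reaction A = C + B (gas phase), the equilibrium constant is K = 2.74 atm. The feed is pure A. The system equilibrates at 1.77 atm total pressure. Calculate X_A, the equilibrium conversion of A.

X = 0.779

Basis: 1 mol A initially; let X = conversion of A. Extent ξ = X.
At extent ξ: n_A = 1 − X; n_C = X; n_B = X.
n_T = Σnᵢ = 1 + X.
Mole fractions y_i = n_i/n_T; K = p_C p_B / (p_A) with p_i = y_i·P.
Substituting and setting equal to 2.74 atm gives a polynomial in X; the root in (0,1) is X = 0.779.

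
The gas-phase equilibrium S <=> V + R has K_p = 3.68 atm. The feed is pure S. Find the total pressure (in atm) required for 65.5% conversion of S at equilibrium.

P = 4.9 atm

Basis: 1 mol S initially; let X = conversion of S. Extent ξ = X.
Mole table: n_S = 1 − X; n_V = X; n_R = X.
n_T = Σnᵢ = 1 + X.
K_p = p_V p_R / (p_S) with p_i = (n_i/n_T)·P.
At X = 0.655: the mole-fraction product g(X) = Π y_i^ν_i = 0.7514. Since K_p = g(X)·P^{1}, P = (K_p/g)^(1/1) = (3.68/0.7514)^(1/1) = 4.9 atm.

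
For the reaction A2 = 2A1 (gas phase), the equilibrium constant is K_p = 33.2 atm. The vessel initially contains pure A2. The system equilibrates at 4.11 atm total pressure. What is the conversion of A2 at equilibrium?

X = 0.818

Let X = conversion of A2 (basis 1 mol A2); extent of reaction ξ = X.
Species balance: n_A2 = 1 − X; n_A1 = 2X.
n_T = Σnᵢ = 1 + X.
Mole fractions y_i = n_i/n_T; K_p = p_A1^2 / (p_A2) with p_i = y_i·P.
Equating to 33.2 atm and solving on 0 < X < 1: X = 0.818.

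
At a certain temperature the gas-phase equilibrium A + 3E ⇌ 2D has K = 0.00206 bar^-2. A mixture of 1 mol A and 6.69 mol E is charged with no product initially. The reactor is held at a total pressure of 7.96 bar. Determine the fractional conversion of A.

Let X = conversion of A (basis 1 mol A); extent of reaction ξ = X.
Mole table: n_A = 1 − X; n_E = 6.69 − 3X; n_D = 2X.
n_T = Σnᵢ = 7.69 − 2X.
With p_i = (n_i/n_T)P, K = p_D^2 / (p_A p_E^3).
Substituting and setting equal to 0.00206 bar^-2 gives a polynomial in X; the root in (0,1) is X = 0.298.

X = 0.298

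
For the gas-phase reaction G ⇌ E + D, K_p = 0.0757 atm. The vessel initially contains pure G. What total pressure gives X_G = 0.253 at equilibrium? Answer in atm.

P = 1.11 atm

Let X = conversion of G (basis 1 mol G); extent of reaction ξ = X.
Mole table: n_G = 1 − X; n_E = X; n_D = X.
Summing: n_T = 1 + X.
K_p = p_E p_D / (p_G) with p_i = (n_i/n_T)·P.
At X = 0.253: the mole-fraction product g(X) = Π y_i^ν_i = 0.06839. Since K_p = g(X)·P^{1}, P = (K_p/g)^(1/1) = (0.0757/0.06839)^(1/1) = 1.11 atm.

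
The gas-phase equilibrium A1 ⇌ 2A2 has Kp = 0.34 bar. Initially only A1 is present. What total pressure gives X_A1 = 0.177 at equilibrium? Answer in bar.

P = 2.63 bar

Basis: 1 mol A1 initially; let X = conversion of A1. Extent ξ = X.
Moles: n_A1 = 1 − X; n_A2 = 2X.
Summing: n_T = 1 + X.
Kp = p_A2^2 / (p_A1) with p_i = (n_i/n_T)·P.
At X = 0.177: the mole-fraction product g(X) = Π y_i^ν_i = 0.1294. Since Kp = g(X)·P^{1}, P = (Kp/g)^(1/1) = (0.34/0.1294)^(1/1) = 2.63 bar.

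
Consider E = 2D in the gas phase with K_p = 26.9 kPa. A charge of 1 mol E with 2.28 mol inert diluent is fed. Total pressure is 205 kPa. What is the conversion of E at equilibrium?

X = 0.289

Let X = conversion of E (basis 1 mol E); extent of reaction ξ = X.
Moles: n_E = 1 − X; n_D = 2X; n_I = 2.28 (inert).
Total moles n_T = 3.28 + X.
With p_i = (n_i/n_T)P, K_p = p_D^2 / (p_E).
This yields a degree-2 equation in X; solving on (0,1), X = 0.289.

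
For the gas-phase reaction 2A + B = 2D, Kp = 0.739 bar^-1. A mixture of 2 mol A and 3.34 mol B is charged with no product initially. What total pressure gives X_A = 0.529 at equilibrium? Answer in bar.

P = 2.92 bar

Let X = conversion of A (basis 2 mol A); extent of reaction ξ = X.
At extent ξ: n_A = 2 − 2X; n_B = 3.34 − X; n_D = 2X.
n_T = Σnᵢ = 5.34 − X.
Kp = p_D^2 / (p_A^2 p_B) with p_i = (n_i/n_T)·P.
At X = 0.529: the mole-fraction product g(X) = Π y_i^ν_i = 2.159. Since Kp = g(X)·P^{-1}, P = (g/Kp)^(1/1) = (2.159/0.739)^(1/1) = 2.92 bar.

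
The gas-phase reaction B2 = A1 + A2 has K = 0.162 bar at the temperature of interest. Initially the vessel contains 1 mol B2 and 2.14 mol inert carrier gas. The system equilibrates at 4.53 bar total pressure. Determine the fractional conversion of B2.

Basis: 1 mol B2 initially; let X = conversion of B2. Extent ξ = X.
Mole table: n_B2 = 1 − X; n_A1 = X; n_A2 = X; n_I = 2.14 (inert).
Summing: n_T = 3.14 + X.
y_i = n_i/n_T, p_i = y_i·P. K = p_A1 p_A2 / (p_B2).
Setting this equal to 0.162 bar and taking the physical root (0 < X < 1) gives X = 0.294.

X = 0.294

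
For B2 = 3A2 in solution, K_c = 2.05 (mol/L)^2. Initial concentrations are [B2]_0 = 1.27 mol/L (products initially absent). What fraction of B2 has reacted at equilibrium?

Let X = conversion of B2; extent ξ = 1.27·X mol/L.
Concentrations: [B2] = 1.27 − 1.27X; [A2] = 3.81X.
K_c = [A2]^3 / ([B2]).
This equals 2.05 at X = 0.318 (the root in 0 < X < 1).

X = 0.318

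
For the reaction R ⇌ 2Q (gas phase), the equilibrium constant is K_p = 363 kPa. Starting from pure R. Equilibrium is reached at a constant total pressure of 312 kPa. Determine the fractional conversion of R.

Take 1 mol R as basis and let X be its fractional conversion, so ξ = X.
Mole table: n_R = 1 − X; n_Q = 2X.
n_T = Σnᵢ = 1 + X.
Mole fractions y_i = n_i/n_T; K_p = p_Q^2 / (p_R) with p_i = y_i·P.
Equating to 363 kPa and solving on 0 < X < 1: X = 0.475.

X = 0.475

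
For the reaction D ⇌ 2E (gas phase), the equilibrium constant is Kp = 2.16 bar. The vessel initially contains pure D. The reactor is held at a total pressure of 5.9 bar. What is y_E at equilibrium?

Basis: 1 mol D initially; let X = conversion of D. Extent ξ = X.
Moles: n_D = 1 − X; n_E = 2X.
n_T = Σnᵢ = 1 + X.
y_i = n_i/n_T, p_i = y_i·P. Kp = p_E^2 / (p_D).
Setting this equal to 2.16 bar and taking the physical root (0 < X < 1) gives X = 0.290.
Then n_E = 0.579, n_T = 1.29, so y_E = 0.449.

y_E = 0.449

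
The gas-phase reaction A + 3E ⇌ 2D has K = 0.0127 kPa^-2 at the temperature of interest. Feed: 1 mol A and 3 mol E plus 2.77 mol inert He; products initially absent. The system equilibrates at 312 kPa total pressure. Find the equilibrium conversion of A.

X = 0.788

Take 1 mol A as basis and let X be its fractional conversion, so ξ = X.
At extent ξ: n_A = 1 − X; n_E = 3 − 3X; n_D = 2X; n_I = 2.77 (inert).
Total moles n_T = 6.77 − 2X.
y_i = n_i/n_T, p_i = y_i·P. K = p_D^2 / (p_A p_E^3).
Equating to 0.0127 kPa^-2 and solving on 0 < X < 1: X = 0.788.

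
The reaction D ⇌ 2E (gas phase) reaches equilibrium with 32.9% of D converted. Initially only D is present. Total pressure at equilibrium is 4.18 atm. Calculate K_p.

K_p = 2.03 atm

Basis: 1 mol D initially; let X = conversion of D. Extent ξ = X.
Moles: n_D = 1 − X; n_E = 2X.
Summing: n_T = 1 + X.
At X = 0.329: n_D = 0.671, n_E = 0.658, n_T = 1.33.
p_i = (n_i/n_T)·P. K_p = p_E^2 / (p_D) = 2.03 atm.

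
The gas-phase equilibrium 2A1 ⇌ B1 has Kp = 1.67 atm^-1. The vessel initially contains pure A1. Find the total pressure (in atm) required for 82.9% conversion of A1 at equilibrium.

Take 1 mol A1 as basis and let X be its fractional conversion, so ξ = 0.5X.
Mole table: n_A1 = 1 − X; n_B1 = 0.5X.
Summing: n_T = 1 − 0.5X.
Kp = p_B1 / (p_A1^2) with p_i = (n_i/n_T)·P.
At X = 0.829: the mole-fraction product g(X) = Π y_i^ν_i = 8.3. Since Kp = g(X)·P^{-1}, P = (g/Kp)^(1/1) = (8.3/1.67)^(1/1) = 4.97 atm.

P = 4.97 atm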